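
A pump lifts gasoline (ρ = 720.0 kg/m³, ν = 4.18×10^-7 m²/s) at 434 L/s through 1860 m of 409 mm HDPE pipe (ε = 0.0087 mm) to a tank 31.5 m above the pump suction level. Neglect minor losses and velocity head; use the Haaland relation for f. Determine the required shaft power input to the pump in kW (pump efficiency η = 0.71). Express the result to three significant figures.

P_shaft ≈ 250 kW

V = 4Q/(πD²) = 3.303 m/s; Re = 3.23×10^6; ε/D = 2.13×10^-5; f = 0.01044
h_f = f(L/D)V²/2g = 26.41 m
Total head H = z + h_f = 31.5 + 26.41 = 57.91 m
P_hyd = ρgQH = 720.0·9.81·0.434·57.91 = 177.5 kW
P_shaft = P_hyd/η = 177.5/0.71 = 250.0 kW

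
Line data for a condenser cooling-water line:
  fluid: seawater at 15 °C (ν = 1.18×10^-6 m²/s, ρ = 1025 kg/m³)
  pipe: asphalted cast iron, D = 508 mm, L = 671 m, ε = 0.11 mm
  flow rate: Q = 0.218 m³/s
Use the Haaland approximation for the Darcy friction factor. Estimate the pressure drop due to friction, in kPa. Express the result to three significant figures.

V = 4Q/(πD²) = 4·0.218/(π·0.508²) = 1.076 m/s
Re = VD/ν = 1.076·0.508/1.18×10^-6 = 4.63×10^5 → turbulent
ε/D = 0.11/508 = 2.17×10^-4
Haaland: f = 0.01554
h_f = f(L/D)V²/(2g) = 0.01554·(671/0.508)·1.076²/(2·9.81) = 1.210 m
Δp = ρg·h_f = 1025·9.81·1.210 = 12.17 kPa

Δp ≈ 12.2 kPa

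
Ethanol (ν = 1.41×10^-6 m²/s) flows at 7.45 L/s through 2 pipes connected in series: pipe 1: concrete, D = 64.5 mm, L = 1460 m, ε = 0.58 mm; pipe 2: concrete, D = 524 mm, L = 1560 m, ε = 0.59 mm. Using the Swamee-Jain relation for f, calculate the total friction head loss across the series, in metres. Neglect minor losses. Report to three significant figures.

Pipe 1: V = 2.280 m/s, Re = 1.04×10^5, ε/D = 0.00899, f = 0.03744, h_1 = f(L/D)V²/2g = 224.5 m
Pipe 2: V = 0.03455 m/s, Re = 1.28×10^4, ε/D = 0.00113, f = 0.03106, h_2 = f(L/D)V²/2g = 0.005625 m
Series → Q common, losses add: H = Σh = 224.5 m

H ≈ 225 m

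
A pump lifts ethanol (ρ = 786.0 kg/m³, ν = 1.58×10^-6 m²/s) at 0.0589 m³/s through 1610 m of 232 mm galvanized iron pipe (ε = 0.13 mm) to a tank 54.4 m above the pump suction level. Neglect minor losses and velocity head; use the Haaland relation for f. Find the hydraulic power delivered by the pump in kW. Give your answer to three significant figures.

V = 4Q/(πD²) = 1.393 m/s; Re = 2.05×10^5; ε/D = 5.60×10^-4; f = 0.01891
h_f = f(L/D)V²/2g = 12.99 m
Total head H = z + h_f = 54.4 + 12.99 = 67.39 m
P_hyd = ρgQH = 786.0·9.81·0.0589·67.39 = 30.60 kW

P_hyd ≈ 30.6 kW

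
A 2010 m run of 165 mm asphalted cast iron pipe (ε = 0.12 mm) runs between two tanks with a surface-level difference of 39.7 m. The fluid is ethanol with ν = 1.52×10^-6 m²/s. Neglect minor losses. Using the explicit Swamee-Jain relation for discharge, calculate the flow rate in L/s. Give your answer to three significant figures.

Swamee-Jain (Type II): Q = -0.965·√(gD⁵h_f/L)·ln[ε/(3.7D) + √(3.17ν²L/(gD³h_f))]
√(gD⁵h_f/L) = √(9.81·0.165⁵·39.7/2010) = 0.004868
ε/(3.7D) = 1.97×10^-4; √(3.17ν²L/(gD³h_f)) = 9.17×10^-5
Q = -0.965·0.004868·ln(2.883×10^-4) = 0.03829 m³/s
Check: V = 1.79 m/s, Re = 1.94×10^5, f = 0.02008, h_f = 40.0 m ≈ 39.7 m ✓

Q ≈ 38.3 L/s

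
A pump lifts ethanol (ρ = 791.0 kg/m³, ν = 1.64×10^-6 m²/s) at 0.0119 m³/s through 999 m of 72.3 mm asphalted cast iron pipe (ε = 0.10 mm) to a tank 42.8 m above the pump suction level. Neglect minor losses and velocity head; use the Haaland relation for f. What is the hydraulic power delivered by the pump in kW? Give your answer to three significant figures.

P_hyd ≈ 16.4 kW

V = 4Q/(πD²) = 2.899 m/s; Re = 1.28×10^5; ε/D = 0.00138; f = 0.02284
h_f = f(L/D)V²/2g = 135.1 m
Total head H = z + h_f = 42.8 + 135.1 = 177.9 m
P_hyd = ρgQH = 791.0·9.81·0.0119·177.9 = 16.43 kW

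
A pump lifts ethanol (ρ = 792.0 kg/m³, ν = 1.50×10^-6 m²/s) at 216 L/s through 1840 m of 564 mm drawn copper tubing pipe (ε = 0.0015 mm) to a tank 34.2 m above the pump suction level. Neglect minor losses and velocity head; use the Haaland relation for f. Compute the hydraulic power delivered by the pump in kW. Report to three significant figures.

V = 4Q/(πD²) = 0.8646 m/s; Re = 3.25×10^5; ε/D = 2.66×10^-6; f = 0.01415
h_f = f(L/D)V²/2g = 1.759 m
Total head H = z + h_f = 34.2 + 1.759 = 35.96 m
P_hyd = ρgQH = 792.0·9.81·0.216·35.96 = 60.35 kW

P_hyd ≈ 60.3 kW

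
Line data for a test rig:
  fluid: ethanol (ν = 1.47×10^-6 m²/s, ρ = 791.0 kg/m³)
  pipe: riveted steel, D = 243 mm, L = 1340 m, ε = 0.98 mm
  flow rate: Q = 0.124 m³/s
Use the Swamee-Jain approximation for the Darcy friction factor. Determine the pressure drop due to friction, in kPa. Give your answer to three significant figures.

V = 4Q/(πD²) = 4·0.124/(π·0.243²) = 2.674 m/s
Re = VD/ν = 2.674·0.243/1.47×10^-6 = 4.42×10^5 → turbulent
ε/D = 0.98/243 = 0.00403
Swamee-Jain: f = 0.02884
h_f = f(L/D)V²/(2g) = 0.02884·(1340/0.243)·2.674²/(2·9.81) = 57.96 m
Δp = ρg·h_f = 791.0·9.81·57.96 = 449.7 kPa

Δp ≈ 450 kPa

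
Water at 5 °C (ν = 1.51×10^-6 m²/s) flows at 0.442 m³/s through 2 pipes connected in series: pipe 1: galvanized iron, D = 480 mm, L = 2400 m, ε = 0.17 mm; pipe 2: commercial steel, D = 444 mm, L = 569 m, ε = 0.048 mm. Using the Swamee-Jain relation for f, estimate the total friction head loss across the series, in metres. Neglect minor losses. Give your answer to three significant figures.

Pipe 1: V = 2.443 m/s, Re = 7.76×10^5, ε/D = 3.54×10^-4, f = 0.01639, h_1 = f(L/D)V²/2g = 24.93 m
Pipe 2: V = 2.855 m/s, Re = 8.39×10^5, ε/D = 1.08×10^-4, f = 0.01383, h_2 = f(L/D)V²/2g = 7.360 m
Series → Q common, losses add: H = Σh = 32.29 m

H ≈ 32.3 m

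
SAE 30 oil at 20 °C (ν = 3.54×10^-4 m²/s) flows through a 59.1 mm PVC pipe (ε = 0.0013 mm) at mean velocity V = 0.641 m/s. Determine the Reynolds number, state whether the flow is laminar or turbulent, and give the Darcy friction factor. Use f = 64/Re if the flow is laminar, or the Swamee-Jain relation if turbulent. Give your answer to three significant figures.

Re = VD/ν = 0.6410·0.0591/3.54×10^-4 = 107
Re < 2300 → laminar → f = 64/Re = 0.5981

Re ≈ 107; laminar; f = 64/Re ≈ 0.598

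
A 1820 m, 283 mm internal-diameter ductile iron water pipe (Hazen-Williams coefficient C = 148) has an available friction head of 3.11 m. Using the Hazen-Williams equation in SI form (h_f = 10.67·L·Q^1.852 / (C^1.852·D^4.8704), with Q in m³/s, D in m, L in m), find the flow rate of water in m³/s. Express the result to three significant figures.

Rearranging: Q = [h_f·C^1.852·D^4.8704 / (10.67·L)]^(1/1.852)
Q = [3.11·148^1.852·0.283^4.8704 / (10.67·1820)]^0.540 = 0.04777 m³/s

Q ≈ 0.0478 m³/s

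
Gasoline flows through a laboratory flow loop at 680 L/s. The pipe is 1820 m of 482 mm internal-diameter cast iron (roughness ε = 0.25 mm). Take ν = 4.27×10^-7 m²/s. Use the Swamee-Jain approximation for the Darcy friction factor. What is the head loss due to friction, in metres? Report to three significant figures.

V = 4Q/(πD²) = 4·0.680/(π·0.482²) = 3.727 m/s
Re = VD/ν = 3.727·0.482/4.27×10^-7 = 4.21×10^6 → turbulent
ε/D = 0.25/482 = 5.19×10^-4
Swamee-Jain: f = 0.01700
h_f = f(L/D)V²/(2g) = 0.01700·(1820/0.482)·3.727²/(2·9.81) = 45.45 m

h_f ≈ 45.5 m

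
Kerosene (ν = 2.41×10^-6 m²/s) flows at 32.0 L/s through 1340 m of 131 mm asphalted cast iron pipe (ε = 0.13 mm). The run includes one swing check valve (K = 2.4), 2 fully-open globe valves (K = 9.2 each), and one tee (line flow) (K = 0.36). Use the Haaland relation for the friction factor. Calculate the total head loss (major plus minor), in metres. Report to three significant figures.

V = 4Q/(πD²) = 2.374 m/s; V²/2g = 0.2873 m
Re = 1.29×10^5, ε/D = 9.92×10^-4 → f = 0.02148 (Haaland)
Major: h_f = f(L/D)·V²/2g = 0.02148·10229·0.2873 = 63.13 m
Minor: ΣK = 21.2; h_m = ΣK·V²/2g = 6.079 m
Total H_L = 63.13 + 6.079 = 69.21 m

H_L ≈ 69.2 m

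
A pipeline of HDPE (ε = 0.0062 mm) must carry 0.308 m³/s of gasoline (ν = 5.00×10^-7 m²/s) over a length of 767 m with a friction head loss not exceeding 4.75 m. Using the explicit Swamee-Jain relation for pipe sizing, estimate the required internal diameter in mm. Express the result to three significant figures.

D ≈ 427 mm

Swamee-Jain (Type III): D = 0.66·[ε^1.25·(LQ²/(gh_f))^4.75 + ν·Q^9.4·(L/(gh_f))^5.2]^0.04
LQ²/(gh_f) = 1.561; L/(gh_f) = 16.46
Term 1 = ε^1.25·(…)^4.75 = 2.57×10^-6; Term 2 = ν·Q^9.4·(…)^5.2 = 1.65×10^-5
D = 0.66·(2.57×10^-6 + 1.65×10^-5)^0.04 = 0.4273 m = 427 mm
Check: V = 2.15 m/s, Re = 1.84×10^6, f = 0.01101, h_f = 4.65 m ≈ 4.75 m ✓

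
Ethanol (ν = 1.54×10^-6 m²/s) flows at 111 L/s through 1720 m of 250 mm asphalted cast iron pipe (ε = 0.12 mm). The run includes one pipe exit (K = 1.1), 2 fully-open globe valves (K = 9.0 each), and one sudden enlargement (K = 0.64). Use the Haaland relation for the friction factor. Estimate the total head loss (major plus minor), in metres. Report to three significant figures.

H_L ≈ 36.9 m

V = 4Q/(πD²) = 2.261 m/s; V²/2g = 0.2606 m
Re = 3.67×10^5, ε/D = 4.80×10^-4 → f = 0.01773 (Haaland)
Major: h_f = f(L/D)·V²/2g = 0.01773·6880·0.2606 = 31.79 m
Minor: ΣK = 19.7; h_m = ΣK·V²/2g = 5.145 m
Total H_L = 31.79 + 5.145 = 36.94 m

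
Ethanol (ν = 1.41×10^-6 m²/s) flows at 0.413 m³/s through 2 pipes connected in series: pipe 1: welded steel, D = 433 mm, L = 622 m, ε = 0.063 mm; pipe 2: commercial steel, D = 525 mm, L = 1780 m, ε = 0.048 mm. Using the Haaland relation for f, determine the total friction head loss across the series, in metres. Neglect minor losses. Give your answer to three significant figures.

Pipe 1: V = 2.805 m/s, Re = 8.61×10^5, ε/D = 1.45×10^-4, f = 0.01409, h_1 = f(L/D)V²/2g = 8.116 m
Pipe 2: V = 1.908 m/s, Re = 7.10×10^5, ε/D = 9.14×10^-5, f = 0.01363, h_2 = f(L/D)V²/2g = 8.571 m
Series → Q common, losses add: H = Σh = 16.69 m

H ≈ 16.7 m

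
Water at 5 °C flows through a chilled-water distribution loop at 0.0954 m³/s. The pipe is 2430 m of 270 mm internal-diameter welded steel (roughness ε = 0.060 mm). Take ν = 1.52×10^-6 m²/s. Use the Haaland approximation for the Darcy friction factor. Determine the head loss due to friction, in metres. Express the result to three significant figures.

V = 4Q/(πD²) = 4·0.0954/(π·0.270²) = 1.666 m/s
Re = VD/ν = 1.666·0.270/1.52×10^-6 = 2.96×10^5 → turbulent
ε/D = 0.060/270 = 2.22×10^-4
Haaland: f = 0.01626
h_f = f(L/D)V²/(2g) = 0.01626·(2430/0.270)·1.666²/(2·9.81) = 20.70 m

h_f ≈ 20.7 m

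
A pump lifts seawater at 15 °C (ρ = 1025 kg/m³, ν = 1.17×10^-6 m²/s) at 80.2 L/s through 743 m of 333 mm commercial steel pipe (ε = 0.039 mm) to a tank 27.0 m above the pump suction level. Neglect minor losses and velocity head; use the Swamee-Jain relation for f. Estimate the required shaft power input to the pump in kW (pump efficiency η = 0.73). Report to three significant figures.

V = 4Q/(πD²) = 0.9209 m/s; Re = 2.62×10^5; ε/D = 1.17×10^-4; f = 0.01589
h_f = f(L/D)V²/2g = 1.532 m
Total head H = z + h_f = 27.0 + 1.532 = 28.53 m
P_hyd = ρgQH = 1025·9.81·0.0802·28.53 = 23.01 kW
P_shaft = P_hyd/η = 23.01/0.73 = 31.52 kW

P_shaft ≈ 31.5 kW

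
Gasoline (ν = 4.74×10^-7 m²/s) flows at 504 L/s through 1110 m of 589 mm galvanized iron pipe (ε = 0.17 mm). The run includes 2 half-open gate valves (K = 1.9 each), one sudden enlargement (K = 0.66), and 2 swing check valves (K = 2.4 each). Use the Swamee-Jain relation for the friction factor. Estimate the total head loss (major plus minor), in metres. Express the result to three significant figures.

V = 4Q/(πD²) = 1.850 m/s; V²/2g = 0.1744 m
Re = 2.30×10^6, ε/D = 2.89×10^-4 → f = 0.01523 (Swamee-Jain)
Major: h_f = f(L/D)·V²/2g = 0.01523·1885·0.1744 = 5.005 m
Minor: ΣK = 9.26; h_m = ΣK·V²/2g = 1.615 m
Total H_L = 5.005 + 1.615 = 6.620 m

H_L ≈ 6.62 m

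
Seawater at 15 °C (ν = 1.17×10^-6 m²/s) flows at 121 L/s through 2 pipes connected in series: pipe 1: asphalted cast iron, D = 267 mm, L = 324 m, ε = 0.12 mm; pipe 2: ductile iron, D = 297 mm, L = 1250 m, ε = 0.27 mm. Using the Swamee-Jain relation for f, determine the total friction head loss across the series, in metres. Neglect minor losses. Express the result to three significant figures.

Pipe 1: V = 2.161 m/s, Re = 4.93×10^5, ε/D = 4.49×10^-4, f = 0.01746, h_1 = f(L/D)V²/2g = 5.045 m
Pipe 2: V = 1.747 m/s, Re = 4.43×10^5, ε/D = 9.09×10^-4, f = 0.02003, h_2 = f(L/D)V²/2g = 13.11 m
Series → Q common, losses add: H = Σh = 18.15 m

H ≈ 18.2 m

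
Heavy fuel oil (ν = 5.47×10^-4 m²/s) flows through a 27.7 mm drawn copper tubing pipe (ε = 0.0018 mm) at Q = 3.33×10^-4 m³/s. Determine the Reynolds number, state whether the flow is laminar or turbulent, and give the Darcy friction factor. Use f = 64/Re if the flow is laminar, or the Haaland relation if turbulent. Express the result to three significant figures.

V = 4Q/(πD²) = 0.5526 m/s
Re = VD/ν = 0.5526·0.0277/5.47×10^-4 = 28.0
Re < 2300 → laminar → f = 64/Re = 2.287

Re ≈ 28.0; laminar; f = 64/Re ≈ 2.29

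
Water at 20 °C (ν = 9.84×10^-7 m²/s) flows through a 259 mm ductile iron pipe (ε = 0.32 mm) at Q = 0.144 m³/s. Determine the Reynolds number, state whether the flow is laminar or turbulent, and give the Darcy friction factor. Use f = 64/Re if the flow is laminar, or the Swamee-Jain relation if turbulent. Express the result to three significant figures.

Re ≈ 7.19×10^5; turbulent; f ≈ 0.0211

V = 4Q/(πD²) = 2.733 m/s
Re = VD/ν = 2.733·0.259/9.84×10^-7 = 7.19×10^5
Re > 4000 → turbulent; ε/D = 0.00124
Swamee-Jain: f = 0.02115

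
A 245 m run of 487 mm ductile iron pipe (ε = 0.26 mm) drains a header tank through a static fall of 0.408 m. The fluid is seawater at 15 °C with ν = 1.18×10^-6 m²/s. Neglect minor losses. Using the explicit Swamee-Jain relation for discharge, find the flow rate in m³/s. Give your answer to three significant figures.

Q ≈ 0.175 m³/s

Swamee-Jain (Type II): Q = -0.965·√(gD⁵h_f/L)·ln[ε/(3.7D) + √(3.17ν²L/(gD³h_f))]
√(gD⁵h_f/L) = √(9.81·0.487⁵·0.408/245) = 0.02115
ε/(3.7D) = 1.44×10^-4; √(3.17ν²L/(gD³h_f)) = 4.84×10^-5
Q = -0.965·0.02115·ln(1.927×10^-4) = 0.1746 m³/s
Check: V = 0.938 m/s, Re = 3.87×10^5, f = 0.01823, h_f = 0.411 m ≈ 0.408 m ✓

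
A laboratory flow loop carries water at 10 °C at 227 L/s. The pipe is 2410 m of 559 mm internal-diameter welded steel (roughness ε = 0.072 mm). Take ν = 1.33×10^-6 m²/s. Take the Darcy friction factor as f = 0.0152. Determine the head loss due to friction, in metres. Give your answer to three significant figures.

V = 4Q/(πD²) = 4·0.227/(π·0.559²) = 0.9249 m/s
h_f = f(L/D)V²/(2g) = 0.01520·(2410/0.559)·0.9249²/(2·9.81) = 2.857 m

h_f ≈ 2.86 m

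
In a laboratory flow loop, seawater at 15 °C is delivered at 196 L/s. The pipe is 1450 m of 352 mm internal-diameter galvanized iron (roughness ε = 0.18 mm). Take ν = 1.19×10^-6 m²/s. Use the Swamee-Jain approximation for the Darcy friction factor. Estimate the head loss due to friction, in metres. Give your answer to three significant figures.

V = 4Q/(πD²) = 4·0.196/(π·0.352²) = 2.014 m/s
Re = VD/ν = 2.014·0.352/1.19×10^-6 = 5.96×10^5 → turbulent
ε/D = 0.18/352 = 5.11×10^-4
Swamee-Jain: f = 0.01770
h_f = f(L/D)V²/(2g) = 0.01770·(1450/0.352)·2.014²/(2·9.81) = 15.08 m

h_f ≈ 15.1 m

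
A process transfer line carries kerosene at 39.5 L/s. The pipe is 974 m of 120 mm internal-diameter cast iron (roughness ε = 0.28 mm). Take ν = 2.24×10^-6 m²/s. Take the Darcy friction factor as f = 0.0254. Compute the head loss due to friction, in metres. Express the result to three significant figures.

h_f ≈ 128 m

V = 4Q/(πD²) = 4·0.0395/(π·0.120²) = 3.493 m/s
h_f = f(L/D)V²/(2g) = 0.02540·(974/0.120)·3.493²/(2·9.81) = 128.2 m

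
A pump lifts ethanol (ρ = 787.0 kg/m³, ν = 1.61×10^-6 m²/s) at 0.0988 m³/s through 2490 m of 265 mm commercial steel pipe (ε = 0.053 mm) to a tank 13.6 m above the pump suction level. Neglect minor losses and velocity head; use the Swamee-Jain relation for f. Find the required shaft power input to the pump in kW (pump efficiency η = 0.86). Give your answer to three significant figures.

V = 4Q/(πD²) = 1.791 m/s; Re = 2.95×10^5; ε/D = 2.00×10^-4; f = 0.01634
h_f = f(L/D)V²/2g = 25.11 m
Total head H = z + h_f = 13.6 + 25.11 = 38.71 m
P_hyd = ρgQH = 787.0·9.81·0.0988·38.71 = 29.53 kW
P_shaft = P_hyd/η = 29.53/0.86 = 34.34 kW

P_shaft ≈ 34.3 kW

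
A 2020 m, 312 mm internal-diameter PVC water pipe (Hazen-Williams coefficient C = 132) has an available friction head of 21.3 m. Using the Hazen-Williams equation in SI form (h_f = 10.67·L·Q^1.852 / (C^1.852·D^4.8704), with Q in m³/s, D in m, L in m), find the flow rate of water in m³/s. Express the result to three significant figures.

Rearranging: Q = [h_f·C^1.852·D^4.8704 / (10.67·L)]^(1/1.852)
Q = [21.3·132^1.852·0.312^4.8704 / (10.67·2020)]^0.540 = 0.1471 m³/s

Q ≈ 0.147 m³/s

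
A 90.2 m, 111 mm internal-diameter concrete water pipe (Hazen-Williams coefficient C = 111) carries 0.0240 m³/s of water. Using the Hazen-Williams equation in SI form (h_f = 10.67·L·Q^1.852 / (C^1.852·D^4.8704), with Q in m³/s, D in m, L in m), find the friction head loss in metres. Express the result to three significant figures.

h_f = 10.67·90.2·0.0240^1.852 / (111^1.852·0.111^4.8704) = 7.002 m

h_f ≈ 7.00 m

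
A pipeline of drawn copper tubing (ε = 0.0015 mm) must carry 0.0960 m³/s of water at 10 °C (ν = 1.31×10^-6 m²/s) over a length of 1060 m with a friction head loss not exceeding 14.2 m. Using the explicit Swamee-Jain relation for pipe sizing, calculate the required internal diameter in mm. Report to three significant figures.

Swamee-Jain (Type III): D = 0.66·[ε^1.25·(LQ²/(gh_f))^4.75 + ν·Q^9.4·(L/(gh_f))^5.2]^0.04
LQ²/(gh_f) = 0.07013; L/(gh_f) = 7.609
Term 1 = ε^1.25·(…)^4.75 = 1.73×10^-13; Term 2 = ν·Q^9.4·(…)^5.2 = 1.36×10^-11
D = 0.66·(1.73×10^-13 + 1.36×10^-11)^0.04 = 0.2427 m = 243 mm
Check: V = 2.07 m/s, Re = 3.84×10^5, f = 0.01381, h_f = 13.2 m ≈ 14.2 m ✓

D ≈ 243 mm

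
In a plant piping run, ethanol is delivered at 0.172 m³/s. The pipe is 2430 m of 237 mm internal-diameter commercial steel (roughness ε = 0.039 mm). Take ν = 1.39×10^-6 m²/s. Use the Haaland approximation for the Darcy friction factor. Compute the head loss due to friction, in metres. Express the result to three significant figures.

V = 4Q/(πD²) = 4·0.172/(π·0.237²) = 3.899 m/s
Re = VD/ν = 3.899·0.237/1.39×10^-6 = 6.65×10^5 → turbulent
ε/D = 0.039/237 = 1.65×10^-4
Haaland: f = 0.01459
h_f = f(L/D)V²/(2g) = 0.01459·(2430/0.237)·3.899²/(2·9.81) = 115.9 m

h_f ≈ 116 m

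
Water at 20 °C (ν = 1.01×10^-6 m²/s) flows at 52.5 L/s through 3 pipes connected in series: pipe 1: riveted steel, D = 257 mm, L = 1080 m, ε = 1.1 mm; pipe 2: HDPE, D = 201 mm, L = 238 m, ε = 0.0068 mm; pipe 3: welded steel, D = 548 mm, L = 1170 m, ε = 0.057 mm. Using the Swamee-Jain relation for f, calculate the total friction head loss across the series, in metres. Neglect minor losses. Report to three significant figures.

Pipe 1: V = 1.012 m/s, Re = 2.58×10^5, ε/D = 0.00428, f = 0.02955, h_1 = f(L/D)V²/2g = 6.483 m
Pipe 2: V = 1.655 m/s, Re = 3.29×10^5, ε/D = 3.38×10^-5, f = 0.01454, h_2 = f(L/D)V²/2g = 2.401 m
Pipe 3: V = 0.2226 m/s, Re = 1.21×10^5, ε/D = 1.04×10^-4, f = 0.01786, h_3 = f(L/D)V²/2g = 0.09628 m
Series → Q common, losses add: H = Σh = 8.981 m

H ≈ 8.98 m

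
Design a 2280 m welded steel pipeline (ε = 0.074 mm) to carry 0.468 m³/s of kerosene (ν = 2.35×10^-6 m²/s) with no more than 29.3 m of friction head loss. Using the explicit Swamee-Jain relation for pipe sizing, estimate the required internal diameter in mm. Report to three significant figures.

Swamee-Jain (Type III): D = 0.66·[ε^1.25·(LQ²/(gh_f))^4.75 + ν·Q^9.4·(L/(gh_f))^5.2]^0.04
LQ²/(gh_f) = 1.737; L/(gh_f) = 7.932
Term 1 = ε^1.25·(…)^4.75 = 9.46×10^-5; Term 2 = ν·Q^9.4·(…)^5.2 = 8.88×10^-5
D = 0.66·(9.46×10^-5 + 8.88×10^-5)^0.04 = 0.4678 m = 468 mm
Check: V = 2.72 m/s, Re = 5.42×10^5, f = 0.01499, h_f = 27.6 m ≈ 29.3 m ✓

D ≈ 468 mm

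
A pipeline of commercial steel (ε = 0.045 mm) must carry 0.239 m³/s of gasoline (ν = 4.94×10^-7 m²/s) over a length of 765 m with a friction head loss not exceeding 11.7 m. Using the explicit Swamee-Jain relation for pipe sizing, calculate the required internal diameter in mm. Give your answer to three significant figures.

D ≈ 337 mm

Swamee-Jain (Type III): D = 0.66·[ε^1.25·(LQ²/(gh_f))^4.75 + ν·Q^9.4·(L/(gh_f))^5.2]^0.04
LQ²/(gh_f) = 0.3807; L/(gh_f) = 6.665
Term 1 = ε^1.25·(…)^4.75 = 3.75×10^-8; Term 2 = ν·Q^9.4·(…)^5.2 = 1.36×10^-8
D = 0.66·(3.75×10^-8 + 1.36×10^-8)^0.04 = 0.3372 m = 337 mm
Check: V = 2.68 m/s, Re = 1.83×10^6, f = 0.01348, h_f = 11.2 m ≈ 11.7 m ✓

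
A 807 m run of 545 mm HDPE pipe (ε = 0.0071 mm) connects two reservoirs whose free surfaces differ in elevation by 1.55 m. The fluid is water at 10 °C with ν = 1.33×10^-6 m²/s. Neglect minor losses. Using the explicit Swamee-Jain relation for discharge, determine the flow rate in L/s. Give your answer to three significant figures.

Swamee-Jain (Type II): Q = -0.965·√(gD⁵h_f/L)·ln[ε/(3.7D) + √(3.17ν²L/(gD³h_f))]
√(gD⁵h_f/L) = √(9.81·0.545⁵·1.55/807) = 0.03010
ε/(3.7D) = 3.52×10^-6; √(3.17ν²L/(gD³h_f)) = 4.29×10^-5
Q = -0.965·0.03010·ln(4.640×10^-5) = 0.2898 m³/s
Check: V = 1.24 m/s, Re = 5.09×10^5, f = 0.01326, h_f = 1.54 m ≈ 1.55 m ✓

Q ≈ 290 L/s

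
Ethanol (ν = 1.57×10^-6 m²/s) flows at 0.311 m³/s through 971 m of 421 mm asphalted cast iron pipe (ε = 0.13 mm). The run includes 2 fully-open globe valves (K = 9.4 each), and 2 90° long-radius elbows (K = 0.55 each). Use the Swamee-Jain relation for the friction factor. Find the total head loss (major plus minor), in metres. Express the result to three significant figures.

H_L ≈ 14.6 m

V = 4Q/(πD²) = 2.234 m/s; V²/2g = 0.2544 m
Re = 5.99×10^5, ε/D = 3.09×10^-4 → f = 0.01625 (Swamee-Jain)
Major: h_f = f(L/D)·V²/2g = 0.01625·2306·0.2544 = 9.537 m
Minor: ΣK = 19.9; h_m = ΣK·V²/2g = 5.063 m
Total H_L = 9.537 + 5.063 = 14.60 m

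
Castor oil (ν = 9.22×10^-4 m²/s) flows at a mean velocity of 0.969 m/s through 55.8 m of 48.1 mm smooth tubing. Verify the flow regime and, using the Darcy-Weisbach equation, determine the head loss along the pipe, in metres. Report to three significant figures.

Re = VD/ν = 0.969·0.04810/9.22×10^-4 = 50.6 → laminar (Re < 2300)
f = 64/Re = 1.266
h_f = f(L/D)V²/(2g) = 1.266·(55.8/0.04810)·0.969²/(2·9.81) = 70.29 m

h_f ≈ 70.3 m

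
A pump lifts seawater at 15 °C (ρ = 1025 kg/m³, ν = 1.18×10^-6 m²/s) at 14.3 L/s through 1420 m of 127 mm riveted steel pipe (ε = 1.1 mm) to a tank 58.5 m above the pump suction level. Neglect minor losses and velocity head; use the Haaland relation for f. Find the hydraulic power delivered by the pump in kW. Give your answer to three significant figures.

P_hyd ≈ 12.2 kW

V = 4Q/(πD²) = 1.129 m/s; Re = 1.21×10^5; ε/D = 0.00866; f = 0.03670
h_f = f(L/D)V²/2g = 26.65 m
Total head H = z + h_f = 58.5 + 26.65 = 85.15 m
P_hyd = ρgQH = 1025·9.81·0.0143·85.15 = 12.24 kW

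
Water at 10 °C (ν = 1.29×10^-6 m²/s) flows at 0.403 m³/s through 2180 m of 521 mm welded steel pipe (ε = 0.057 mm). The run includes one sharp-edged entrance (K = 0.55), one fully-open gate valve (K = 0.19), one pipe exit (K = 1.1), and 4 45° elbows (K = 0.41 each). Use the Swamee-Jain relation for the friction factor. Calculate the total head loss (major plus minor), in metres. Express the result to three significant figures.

V = 4Q/(πD²) = 1.890 m/s; V²/2g = 0.1821 m
Re = 7.63×10^5, ε/D = 1.09×10^-4 → f = 0.01396 (Swamee-Jain)
Major: h_f = f(L/D)·V²/2g = 0.01396·4184·0.1821 = 10.64 m
Minor: ΣK = 3.48; h_m = ΣK·V²/2g = 0.6338 m
Total H_L = 10.64 + 0.6338 = 11.27 m

H_L ≈ 11.3 m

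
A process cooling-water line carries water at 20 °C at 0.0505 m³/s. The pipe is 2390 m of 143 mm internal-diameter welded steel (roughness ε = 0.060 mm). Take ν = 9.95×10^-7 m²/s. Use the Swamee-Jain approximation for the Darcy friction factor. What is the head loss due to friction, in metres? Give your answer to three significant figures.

V = 4Q/(πD²) = 4·0.0505/(π·0.143²) = 3.144 m/s
Re = VD/ν = 3.144·0.143/9.95×10^-7 = 4.52×10^5 → turbulent
ε/D = 0.060/143 = 4.20×10^-4
Swamee-Jain: f = 0.01735
h_f = f(L/D)V²/(2g) = 0.01735·(2390/0.143)·3.144²/(2·9.81) = 146.2 m

h_f ≈ 146 m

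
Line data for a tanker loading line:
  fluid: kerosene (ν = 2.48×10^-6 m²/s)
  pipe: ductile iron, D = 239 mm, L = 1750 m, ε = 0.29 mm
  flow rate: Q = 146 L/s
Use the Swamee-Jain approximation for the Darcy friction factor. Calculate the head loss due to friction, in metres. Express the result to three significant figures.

h_f ≈ 85.2 m

V = 4Q/(πD²) = 4·0.146/(π·0.239²) = 3.254 m/s
Re = VD/ν = 3.254·0.239/2.48×10^-6 = 3.14×10^5 → turbulent
ε/D = 0.29/239 = 0.00121
Swamee-Jain: f = 0.02155
h_f = f(L/D)V²/(2g) = 0.02155·(1750/0.239)·3.254²/(2·9.81) = 85.19 m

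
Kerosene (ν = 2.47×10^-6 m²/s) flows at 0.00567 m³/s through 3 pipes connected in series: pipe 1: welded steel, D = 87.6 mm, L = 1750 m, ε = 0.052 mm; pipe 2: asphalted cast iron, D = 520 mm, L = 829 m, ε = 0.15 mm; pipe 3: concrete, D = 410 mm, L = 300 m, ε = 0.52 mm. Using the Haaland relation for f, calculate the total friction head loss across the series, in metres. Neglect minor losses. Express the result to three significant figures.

H ≈ 21.8 m

Pipe 1: V = 0.9408 m/s, Re = 3.34×10^4, ε/D = 5.94×10^-4, f = 0.02420, h_1 = f(L/D)V²/2g = 21.80 m
Pipe 2: V = 0.02670 m/s, Re = 5620, ε/D = 2.88×10^-4, f = 0.03667, h_2 = f(L/D)V²/2g = 0.002124 m
Pipe 3: V = 0.04295 m/s, Re = 7130, ε/D = 0.00127, f = 0.03536, h_3 = f(L/D)V²/2g = 0.002432 m
Series → Q common, losses add: H = Σh = 21.81 m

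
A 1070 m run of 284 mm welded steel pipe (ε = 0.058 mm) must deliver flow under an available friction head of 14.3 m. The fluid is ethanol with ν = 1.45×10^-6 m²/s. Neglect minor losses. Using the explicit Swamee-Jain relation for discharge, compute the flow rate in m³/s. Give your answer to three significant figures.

Q ≈ 0.138 m³/s

Swamee-Jain (Type II): Q = -0.965·√(gD⁵h_f/L)·ln[ε/(3.7D) + √(3.17ν²L/(gD³h_f))]
√(gD⁵h_f/L) = √(9.81·0.284⁵·14.3/1070) = 0.01556
ε/(3.7D) = 5.52×10^-5; √(3.17ν²L/(gD³h_f)) = 4.71×10^-5
Q = -0.965·0.01556·ln(1.023×10^-4) = 0.1380 m³/s
Check: V = 2.18 m/s, Re = 4.27×10^5, f = 0.01577, h_f = 14.4 m ≈ 14.3 m ✓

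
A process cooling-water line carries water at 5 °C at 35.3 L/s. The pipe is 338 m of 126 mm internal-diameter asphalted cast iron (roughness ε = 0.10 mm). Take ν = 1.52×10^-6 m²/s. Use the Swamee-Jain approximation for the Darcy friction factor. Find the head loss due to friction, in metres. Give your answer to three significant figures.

V = 4Q/(πD²) = 4·0.0353/(π·0.126²) = 2.831 m/s
Re = VD/ν = 2.831·0.126/1.52×10^-6 = 2.35×10^5 → turbulent
ε/D = 0.10/126 = 7.94×10^-4
Swamee-Jain: f = 0.02012
h_f = f(L/D)V²/(2g) = 0.02012·(338/0.126)·2.831²/(2·9.81) = 22.05 m

h_f ≈ 22.1 m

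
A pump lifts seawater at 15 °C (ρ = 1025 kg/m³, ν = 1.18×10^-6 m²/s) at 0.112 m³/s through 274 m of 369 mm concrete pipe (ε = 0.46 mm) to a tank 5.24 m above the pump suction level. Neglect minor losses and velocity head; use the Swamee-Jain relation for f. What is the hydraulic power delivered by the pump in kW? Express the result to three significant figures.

P_hyd ≈ 6.91 kW

V = 4Q/(πD²) = 1.047 m/s; Re = 3.28×10^5; ε/D = 0.00125; f = 0.02164
h_f = f(L/D)V²/2g = 0.8985 m
Total head H = z + h_f = 5.24 + 0.8985 = 6.138 m
P_hyd = ρgQH = 1025·9.81·0.112·6.138 = 6.913 kW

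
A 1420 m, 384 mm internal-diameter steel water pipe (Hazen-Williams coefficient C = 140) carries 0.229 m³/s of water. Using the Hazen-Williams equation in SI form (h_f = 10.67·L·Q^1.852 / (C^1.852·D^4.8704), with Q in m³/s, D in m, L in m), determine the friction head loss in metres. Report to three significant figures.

h_f ≈ 11.1 m

h_f = 10.67·1420·0.229^1.852 / (140^1.852·0.384^4.8704) = 11.08 m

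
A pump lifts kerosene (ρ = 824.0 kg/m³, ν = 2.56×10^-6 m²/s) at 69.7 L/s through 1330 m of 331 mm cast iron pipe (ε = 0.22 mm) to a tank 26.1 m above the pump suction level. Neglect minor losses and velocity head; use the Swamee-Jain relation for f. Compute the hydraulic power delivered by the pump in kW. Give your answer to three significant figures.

P_hyd ≈ 16.3 kW

V = 4Q/(πD²) = 0.8100 m/s; Re = 1.05×10^5; ε/D = 6.65×10^-4; f = 0.02099
h_f = f(L/D)V²/2g = 2.820 m
Total head H = z + h_f = 26.1 + 2.820 = 28.92 m
P_hyd = ρgQH = 824.0·9.81·0.0697·28.92 = 16.29 kW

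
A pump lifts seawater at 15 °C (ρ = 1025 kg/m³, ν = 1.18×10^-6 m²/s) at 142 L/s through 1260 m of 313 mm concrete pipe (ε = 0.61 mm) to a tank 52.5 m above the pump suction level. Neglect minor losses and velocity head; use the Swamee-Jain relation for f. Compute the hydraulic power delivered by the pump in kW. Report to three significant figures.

P_hyd ≈ 98.7 kW

V = 4Q/(πD²) = 1.845 m/s; Re = 4.90×10^5; ε/D = 0.00195; f = 0.02376
h_f = f(L/D)V²/2g = 16.60 m
Total head H = z + h_f = 52.5 + 16.60 = 69.10 m
P_hyd = ρgQH = 1025·9.81·0.142·69.10 = 98.67 kW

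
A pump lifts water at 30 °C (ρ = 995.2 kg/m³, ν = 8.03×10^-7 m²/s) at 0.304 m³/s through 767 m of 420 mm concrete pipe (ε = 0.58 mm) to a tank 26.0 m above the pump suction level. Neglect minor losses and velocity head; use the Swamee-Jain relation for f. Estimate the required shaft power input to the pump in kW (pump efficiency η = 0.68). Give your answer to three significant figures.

V = 4Q/(πD²) = 2.194 m/s; Re = 1.15×10^6; ε/D = 0.00138; f = 0.02156
h_f = f(L/D)V²/2g = 9.662 m
Total head H = z + h_f = 26.0 + 9.662 = 35.66 m
P_hyd = ρgQH = 995.2·9.81·0.304·35.66 = 105.8 kW
P_shaft = P_hyd/η = 105.8/0.68 = 155.7 kW

P_shaft ≈ 156 kW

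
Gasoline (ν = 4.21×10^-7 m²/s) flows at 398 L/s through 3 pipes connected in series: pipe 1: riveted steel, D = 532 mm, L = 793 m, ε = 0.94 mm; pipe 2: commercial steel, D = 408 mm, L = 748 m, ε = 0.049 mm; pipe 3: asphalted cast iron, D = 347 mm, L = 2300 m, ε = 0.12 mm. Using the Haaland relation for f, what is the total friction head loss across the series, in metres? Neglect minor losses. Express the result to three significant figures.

H ≈ 110 m

Pipe 1: V = 1.790 m/s, Re = 2.26×10^6, ε/D = 0.00177, f = 0.02279, h_1 = f(L/D)V²/2g = 5.551 m
Pipe 2: V = 3.044 m/s, Re = 2.95×10^6, ε/D = 1.20×10^-4, f = 0.01288, h_2 = f(L/D)V²/2g = 11.16 m
Pipe 3: V = 4.209 m/s, Re = 3.47×10^6, ε/D = 3.46×10^-4, f = 0.01560, h_3 = f(L/D)V²/2g = 93.36 m
Series → Q common, losses add: H = Σh = 110.1 m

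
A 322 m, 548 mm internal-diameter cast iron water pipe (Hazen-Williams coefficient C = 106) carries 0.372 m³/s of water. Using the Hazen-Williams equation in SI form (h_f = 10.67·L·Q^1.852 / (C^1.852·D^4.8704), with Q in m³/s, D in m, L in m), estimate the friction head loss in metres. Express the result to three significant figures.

h_f ≈ 1.83 m

h_f = 10.67·322·0.372^1.852 / (106^1.852·0.548^4.8704) = 1.828 m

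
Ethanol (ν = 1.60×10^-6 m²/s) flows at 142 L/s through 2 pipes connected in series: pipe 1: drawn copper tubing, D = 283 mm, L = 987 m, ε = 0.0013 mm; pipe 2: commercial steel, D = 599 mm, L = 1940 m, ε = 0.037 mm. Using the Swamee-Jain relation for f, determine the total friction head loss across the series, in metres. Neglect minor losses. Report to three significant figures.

Pipe 1: V = 2.257 m/s, Re = 3.99×10^5, ε/D = 4.59×10^-6, f = 0.01370, h_1 = f(L/D)V²/2g = 12.41 m
Pipe 2: V = 0.5039 m/s, Re = 1.89×10^5, ε/D = 6.18×10^-5, f = 0.01624, h_2 = f(L/D)V²/2g = 0.6806 m
Series → Q common, losses add: H = Σh = 13.09 m

H ≈ 13.1 m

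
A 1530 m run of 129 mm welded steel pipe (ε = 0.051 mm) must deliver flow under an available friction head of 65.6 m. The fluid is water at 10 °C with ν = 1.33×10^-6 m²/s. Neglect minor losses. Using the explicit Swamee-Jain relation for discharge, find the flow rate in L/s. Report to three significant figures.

Swamee-Jain (Type II): Q = -0.965·√(gD⁵h_f/L)·ln[ε/(3.7D) + √(3.17ν²L/(gD³h_f))]
√(gD⁵h_f/L) = √(9.81·0.129⁵·65.6/1530) = 0.003876
ε/(3.7D) = 1.07×10^-4; √(3.17ν²L/(gD³h_f)) = 7.88×10^-5
Q = -0.965·0.003876·ln(1.857×10^-4) = 0.03214 m³/s
Check: V = 2.46 m/s, Re = 2.38×10^5, f = 0.01805, h_f = 66.0 m ≈ 65.6 m ✓

Q ≈ 32.1 L/s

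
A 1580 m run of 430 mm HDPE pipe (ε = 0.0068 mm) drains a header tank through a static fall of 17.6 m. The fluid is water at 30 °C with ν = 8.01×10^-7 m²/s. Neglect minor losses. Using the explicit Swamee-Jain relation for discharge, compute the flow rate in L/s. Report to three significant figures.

Q ≈ 419 L/s

Swamee-Jain (Type II): Q = -0.965·√(gD⁵h_f/L)·ln[ε/(3.7D) + √(3.17ν²L/(gD³h_f))]
√(gD⁵h_f/L) = √(9.81·0.430⁵·17.6/1580) = 0.04008
ε/(3.7D) = 4.27×10^-6; √(3.17ν²L/(gD³h_f)) = 1.53×10^-5
Q = -0.965·0.04008·ln(1.957×10^-5) = 0.4193 m³/s
Check: V = 2.89 m/s, Re = 1.55×10^6, f = 0.01129, h_f = 17.6 m ≈ 17.6 m ✓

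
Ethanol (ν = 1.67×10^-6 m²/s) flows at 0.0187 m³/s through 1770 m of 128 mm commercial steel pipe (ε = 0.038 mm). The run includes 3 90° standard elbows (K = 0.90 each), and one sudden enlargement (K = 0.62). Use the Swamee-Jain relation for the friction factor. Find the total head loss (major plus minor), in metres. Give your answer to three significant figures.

V = 4Q/(πD²) = 1.453 m/s; V²/2g = 0.1076 m
Re = 1.11×10^5, ε/D = 2.97×10^-4 → f = 0.01917 (Swamee-Jain)
Major: h_f = f(L/D)·V²/2g = 0.01917·13828·0.1076 = 28.54 m
Minor: ΣK = 3.32; h_m = ΣK·V²/2g = 0.3574 m
Total H_L = 28.54 + 0.3574 = 28.90 m

H_L ≈ 28.9 m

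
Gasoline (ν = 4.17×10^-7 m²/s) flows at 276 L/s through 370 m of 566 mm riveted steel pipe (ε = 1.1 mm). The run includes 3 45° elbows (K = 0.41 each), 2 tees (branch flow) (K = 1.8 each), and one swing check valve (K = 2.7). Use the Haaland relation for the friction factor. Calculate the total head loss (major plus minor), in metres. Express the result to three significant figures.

H_L ≈ 1.40 m

V = 4Q/(πD²) = 1.097 m/s; V²/2g = 0.06133 m
Re = 1.49×10^6, ε/D = 0.00194 → f = 0.02340 (Haaland)
Major: h_f = f(L/D)·V²/2g = 0.02340·653.7·0.06133 = 0.9382 m
Minor: ΣK = 7.53; h_m = ΣK·V²/2g = 0.4618 m
Total H_L = 0.9382 + 0.4618 = 1.400 m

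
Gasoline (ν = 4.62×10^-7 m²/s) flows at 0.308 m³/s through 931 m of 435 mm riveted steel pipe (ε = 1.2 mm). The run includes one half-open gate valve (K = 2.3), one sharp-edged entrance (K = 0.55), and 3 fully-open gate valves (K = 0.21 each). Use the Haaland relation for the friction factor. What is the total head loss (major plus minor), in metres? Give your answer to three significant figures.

V = 4Q/(πD²) = 2.072 m/s; V²/2g = 0.2189 m
Re = 1.95×10^6, ε/D = 0.00276 → f = 0.02568 (Haaland)
Major: h_f = f(L/D)·V²/2g = 0.02568·2140·0.2189 = 12.03 m
Minor: ΣK = 3.48; h_m = ΣK·V²/2g = 0.7618 m
Total H_L = 12.03 + 0.7618 = 12.79 m

H_L ≈ 12.8 m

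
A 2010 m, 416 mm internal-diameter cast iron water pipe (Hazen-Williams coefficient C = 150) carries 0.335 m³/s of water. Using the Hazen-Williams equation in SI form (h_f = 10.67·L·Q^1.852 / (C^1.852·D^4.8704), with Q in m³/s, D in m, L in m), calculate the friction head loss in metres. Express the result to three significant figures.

h_f ≈ 18.9 m

h_f = 10.67·2010·0.335^1.852 / (150^1.852·0.416^4.8704) = 18.91 m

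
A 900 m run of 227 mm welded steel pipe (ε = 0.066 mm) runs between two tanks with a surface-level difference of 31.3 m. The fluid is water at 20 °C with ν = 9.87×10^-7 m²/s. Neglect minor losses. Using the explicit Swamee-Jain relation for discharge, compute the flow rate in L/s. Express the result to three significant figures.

Swamee-Jain (Type II): Q = -0.965·√(gD⁵h_f/L)·ln[ε/(3.7D) + √(3.17ν²L/(gD³h_f))]
√(gD⁵h_f/L) = √(9.81·0.227⁵·31.3/900) = 0.01434
ε/(3.7D) = 7.86×10^-5; √(3.17ν²L/(gD³h_f)) = 2.78×10^-5
Q = -0.965·0.01434·ln(1.064×10^-4) = 0.1266 m³/s
Check: V = 3.13 m/s, Re = 7.19×10^5, f = 0.01593, h_f = 31.5 m ≈ 31.3 m ✓

Q ≈ 127 L/s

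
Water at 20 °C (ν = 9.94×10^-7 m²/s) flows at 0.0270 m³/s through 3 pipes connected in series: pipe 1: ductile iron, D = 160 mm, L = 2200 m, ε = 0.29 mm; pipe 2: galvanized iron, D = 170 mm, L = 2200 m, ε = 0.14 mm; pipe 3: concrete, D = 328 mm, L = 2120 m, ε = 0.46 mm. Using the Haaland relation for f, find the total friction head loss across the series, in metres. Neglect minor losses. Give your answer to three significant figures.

Pipe 1: V = 1.343 m/s, Re = 2.16×10^5, ε/D = 0.00181, f = 0.02364, h_1 = f(L/D)V²/2g = 29.88 m
Pipe 2: V = 1.190 m/s, Re = 2.03×10^5, ε/D = 8.24×10^-4, f = 0.02016, h_2 = f(L/D)V²/2g = 18.81 m
Pipe 3: V = 0.3195 m/s, Re = 1.05×10^5, ε/D = 0.00140, f = 0.02319, h_3 = f(L/D)V²/2g = 0.7800 m
Series → Q common, losses add: H = Σh = 49.47 m

H ≈ 49.5 m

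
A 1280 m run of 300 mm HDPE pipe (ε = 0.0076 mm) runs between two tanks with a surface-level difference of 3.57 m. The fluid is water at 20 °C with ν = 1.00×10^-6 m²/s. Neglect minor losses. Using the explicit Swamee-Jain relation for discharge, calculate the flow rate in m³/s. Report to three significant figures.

Q ≈ 0.0750 m³/s

Swamee-Jain (Type II): Q = -0.965·√(gD⁵h_f/L)·ln[ε/(3.7D) + √(3.17ν²L/(gD³h_f))]
√(gD⁵h_f/L) = √(9.81·0.300⁵·3.57/1280) = 0.008154
ε/(3.7D) = 6.85×10^-6; √(3.17ν²L/(gD³h_f)) = 6.55×10^-5
Q = -0.965·0.008154·ln(7.235×10^-5) = 0.07502 m³/s
Check: V = 1.06 m/s, Re = 3.18×10^5, f = 0.01452, h_f = 3.56 m ≈ 3.57 m ✓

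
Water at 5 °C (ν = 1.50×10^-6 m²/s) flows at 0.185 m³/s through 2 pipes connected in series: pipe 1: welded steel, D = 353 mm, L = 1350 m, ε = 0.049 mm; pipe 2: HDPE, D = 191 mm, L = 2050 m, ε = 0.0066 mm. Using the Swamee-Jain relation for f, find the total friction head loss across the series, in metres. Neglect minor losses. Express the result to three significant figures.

H ≈ 300 m

Pipe 1: V = 1.890 m/s, Re = 4.45×10^5, ε/D = 1.39×10^-4, f = 0.01508, h_1 = f(L/D)V²/2g = 10.51 m
Pipe 2: V = 6.457 m/s, Re = 8.22×10^5, ε/D = 3.46×10^-5, f = 0.01270, h_2 = f(L/D)V²/2g = 289.7 m
Series → Q common, losses add: H = Σh = 300.2 m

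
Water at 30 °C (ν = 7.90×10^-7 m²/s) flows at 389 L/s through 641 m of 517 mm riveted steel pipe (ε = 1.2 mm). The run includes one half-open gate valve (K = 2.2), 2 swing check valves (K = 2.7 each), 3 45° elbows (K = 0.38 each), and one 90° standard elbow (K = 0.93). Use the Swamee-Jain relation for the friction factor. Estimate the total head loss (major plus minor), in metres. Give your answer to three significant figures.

H_L ≈ 7.02 m

V = 4Q/(πD²) = 1.853 m/s; V²/2g = 0.1750 m
Re = 1.21×10^6, ε/D = 0.00232 → f = 0.02458 (Swamee-Jain)
Major: h_f = f(L/D)·V²/2g = 0.02458·1240·0.1750 = 5.333 m
Minor: ΣK = 9.67; h_m = ΣK·V²/2g = 1.692 m
Total H_L = 5.333 + 1.692 = 7.025 m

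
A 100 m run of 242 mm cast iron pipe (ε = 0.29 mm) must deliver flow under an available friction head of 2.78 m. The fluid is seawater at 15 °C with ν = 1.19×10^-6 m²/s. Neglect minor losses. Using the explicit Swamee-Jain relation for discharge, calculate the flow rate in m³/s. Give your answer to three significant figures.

Swamee-Jain (Type II): Q = -0.965·√(gD⁵h_f/L)·ln[ε/(3.7D) + √(3.17ν²L/(gD³h_f))]
√(gD⁵h_f/L) = √(9.81·0.242⁵·2.78/100) = 0.01505
ε/(3.7D) = 3.24×10^-4; √(3.17ν²L/(gD³h_f)) = 3.41×10^-5
Q = -0.965·0.01505·ln(3.580×10^-4) = 0.1152 m³/s
Check: V = 2.50 m/s, Re = 5.09×10^5, f = 0.02117, h_f = 2.80 m ≈ 2.78 m ✓

Q ≈ 0.115 m³/s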